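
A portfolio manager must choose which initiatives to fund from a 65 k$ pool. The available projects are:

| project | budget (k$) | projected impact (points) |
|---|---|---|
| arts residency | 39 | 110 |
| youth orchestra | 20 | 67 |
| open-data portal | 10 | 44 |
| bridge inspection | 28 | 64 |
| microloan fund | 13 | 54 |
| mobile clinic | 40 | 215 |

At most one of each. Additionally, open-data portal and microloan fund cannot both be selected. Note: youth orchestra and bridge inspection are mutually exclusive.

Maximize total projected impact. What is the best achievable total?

Density check — mobile clinic 5.38, open-data portal 4.40, microloan fund 4.15 are the best per k$.
Taking youth orchestra + mobile clinic: 60 k$ used, 282 in projected impact.
The spare 5 k$ is too small for any remaining project, and no feasible exchange beats 282.

282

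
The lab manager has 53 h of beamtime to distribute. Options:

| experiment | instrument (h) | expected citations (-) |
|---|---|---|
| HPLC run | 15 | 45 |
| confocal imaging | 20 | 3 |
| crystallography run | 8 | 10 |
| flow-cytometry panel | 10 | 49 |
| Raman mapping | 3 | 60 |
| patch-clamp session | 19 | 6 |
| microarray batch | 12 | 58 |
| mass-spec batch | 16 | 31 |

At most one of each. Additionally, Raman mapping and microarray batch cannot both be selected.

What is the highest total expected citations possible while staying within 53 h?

By expected citations per h: Raman mapping 20.00, flow-cytometry panel 4.90, microarray batch 4.83, HPLC run 3.00 lead.
HPLC run + crystallography run + flow-cytometry panel + Raman mapping + mass-spec batch uses 52 of the 53 h and totals 195.

195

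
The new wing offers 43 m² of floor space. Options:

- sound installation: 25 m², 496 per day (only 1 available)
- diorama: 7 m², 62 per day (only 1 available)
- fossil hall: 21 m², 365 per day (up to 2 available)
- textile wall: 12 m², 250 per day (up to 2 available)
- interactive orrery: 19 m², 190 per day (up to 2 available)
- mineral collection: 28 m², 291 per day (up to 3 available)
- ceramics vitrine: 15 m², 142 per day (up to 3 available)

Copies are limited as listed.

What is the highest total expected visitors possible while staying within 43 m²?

By expected visitors per m²: textile wall 20.83, sound installation 19.84, fossil hall 17.38, mineral collection 10.39 lead.
A density-first pass picks 2×textile wall + interactive orrery — 690 at 43 m².
Dropping textile wall and interactive orrery frees 31 m²; slotting in sound installation (25 m²) lifts the total to 746 at 37 m².
Every other selection either busts 43 m² or exceeds an availability limit or fails to beat 746.

746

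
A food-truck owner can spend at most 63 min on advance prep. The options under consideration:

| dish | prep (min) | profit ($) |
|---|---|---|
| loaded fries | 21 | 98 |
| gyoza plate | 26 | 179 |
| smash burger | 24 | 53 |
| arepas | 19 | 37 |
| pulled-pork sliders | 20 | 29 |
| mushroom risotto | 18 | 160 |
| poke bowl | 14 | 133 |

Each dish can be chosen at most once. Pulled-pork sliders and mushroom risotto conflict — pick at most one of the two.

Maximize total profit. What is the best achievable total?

Density check — poke bowl 9.50, mushroom risotto 8.89, gyoza plate 6.88 are the best per min.
Taking gyoza plate + mushroom risotto + poke bowl: 58 min used, 472 in profit.
The spare 5 min is too small for any remaining dish, and no feasible exchange beats 472.

472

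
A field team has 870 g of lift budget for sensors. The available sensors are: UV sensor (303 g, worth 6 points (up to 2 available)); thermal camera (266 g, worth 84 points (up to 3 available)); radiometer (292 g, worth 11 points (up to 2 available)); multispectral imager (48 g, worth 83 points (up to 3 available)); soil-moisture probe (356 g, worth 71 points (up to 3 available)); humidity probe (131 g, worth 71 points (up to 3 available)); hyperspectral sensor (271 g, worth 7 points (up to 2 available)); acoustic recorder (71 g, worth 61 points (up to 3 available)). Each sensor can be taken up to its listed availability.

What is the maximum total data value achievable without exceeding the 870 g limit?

3×multispectral imager + 3×humidity probe + 3×acoustic recorder uses 750 of the 870 g and totals 645.

645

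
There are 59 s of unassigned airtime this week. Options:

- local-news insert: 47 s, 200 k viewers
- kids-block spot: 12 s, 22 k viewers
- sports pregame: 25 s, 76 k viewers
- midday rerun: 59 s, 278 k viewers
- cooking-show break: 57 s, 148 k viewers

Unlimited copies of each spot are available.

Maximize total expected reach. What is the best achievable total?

278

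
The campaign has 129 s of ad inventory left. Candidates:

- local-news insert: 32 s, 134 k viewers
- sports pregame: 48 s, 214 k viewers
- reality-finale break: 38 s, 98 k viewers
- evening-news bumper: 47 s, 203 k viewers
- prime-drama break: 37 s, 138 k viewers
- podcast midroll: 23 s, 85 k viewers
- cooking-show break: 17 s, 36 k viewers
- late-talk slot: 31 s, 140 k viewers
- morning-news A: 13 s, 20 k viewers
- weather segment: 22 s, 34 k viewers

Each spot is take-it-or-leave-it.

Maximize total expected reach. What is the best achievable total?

557

Sports pregame + evening-news bumper + late-talk slot uses 126 of the 129 s and totals 557.
The spare 3 s is too small for any remaining spot, and no exchange beats 557.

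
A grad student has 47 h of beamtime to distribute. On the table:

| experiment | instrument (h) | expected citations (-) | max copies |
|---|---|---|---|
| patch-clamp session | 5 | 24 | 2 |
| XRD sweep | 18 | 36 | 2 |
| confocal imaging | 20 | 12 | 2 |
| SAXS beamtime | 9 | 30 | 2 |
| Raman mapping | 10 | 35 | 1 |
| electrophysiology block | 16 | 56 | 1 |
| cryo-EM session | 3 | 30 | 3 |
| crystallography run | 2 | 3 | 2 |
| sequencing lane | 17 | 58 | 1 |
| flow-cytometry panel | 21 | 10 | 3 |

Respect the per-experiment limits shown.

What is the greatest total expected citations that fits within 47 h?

Density check — cryo-EM session 10.00, patch-clamp session 4.80, Raman mapping 3.50 are the best per h.
Taking the top-ratio experiments first gives 2×patch-clamp session + Raman mapping + electrophysiology block + 3×cryo-EM session + crystallography run for 232 (47 h).
The 18 h tied up in electrophysiology block and crystallography run is better spent on 2×SAXS beamtime — total rises to 233 (47 h).
No other feasible combination exceeds 233.

233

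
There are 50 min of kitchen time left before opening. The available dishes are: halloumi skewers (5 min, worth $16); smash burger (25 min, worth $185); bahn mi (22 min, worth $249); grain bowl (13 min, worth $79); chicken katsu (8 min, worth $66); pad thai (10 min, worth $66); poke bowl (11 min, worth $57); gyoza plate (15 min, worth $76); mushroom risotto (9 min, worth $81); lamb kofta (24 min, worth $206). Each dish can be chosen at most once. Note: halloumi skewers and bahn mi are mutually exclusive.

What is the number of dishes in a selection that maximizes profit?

4

The maximum profit within 50 min is 462.
bahn mi + chicken katsu + pad thai + mushroom risotto hits 462 at 49 min.
All optima have 4 dishes.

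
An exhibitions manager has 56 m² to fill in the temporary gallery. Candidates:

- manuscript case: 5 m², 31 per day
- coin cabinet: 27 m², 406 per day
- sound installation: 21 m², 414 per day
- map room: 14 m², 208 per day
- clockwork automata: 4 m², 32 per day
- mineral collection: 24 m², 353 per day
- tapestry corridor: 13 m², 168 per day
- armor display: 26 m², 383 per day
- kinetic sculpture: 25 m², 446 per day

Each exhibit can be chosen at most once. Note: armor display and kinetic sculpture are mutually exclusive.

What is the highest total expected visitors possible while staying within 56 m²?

923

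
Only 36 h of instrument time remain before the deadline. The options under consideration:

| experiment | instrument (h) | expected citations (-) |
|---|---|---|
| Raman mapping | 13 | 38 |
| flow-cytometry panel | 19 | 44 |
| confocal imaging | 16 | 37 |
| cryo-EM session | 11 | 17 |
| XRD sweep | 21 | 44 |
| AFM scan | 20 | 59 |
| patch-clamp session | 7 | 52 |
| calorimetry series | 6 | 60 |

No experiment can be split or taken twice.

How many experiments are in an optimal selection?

Optimal total is 171.
AFM scan + patch-clamp session + calorimetry series hits 171 at 33 h.
Any selection reaching 171 contains exactly 3 experiments.

3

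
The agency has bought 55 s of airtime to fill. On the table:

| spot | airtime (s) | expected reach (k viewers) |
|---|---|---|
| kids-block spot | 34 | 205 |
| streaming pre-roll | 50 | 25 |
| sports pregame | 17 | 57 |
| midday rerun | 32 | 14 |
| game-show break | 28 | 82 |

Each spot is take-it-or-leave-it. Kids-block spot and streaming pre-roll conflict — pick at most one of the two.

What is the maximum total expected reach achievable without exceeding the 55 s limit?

262

Taking kids-block spot + sports pregame: 51 s used, 262 in expected reach.
Nothing else feasible within 55 s beats 262.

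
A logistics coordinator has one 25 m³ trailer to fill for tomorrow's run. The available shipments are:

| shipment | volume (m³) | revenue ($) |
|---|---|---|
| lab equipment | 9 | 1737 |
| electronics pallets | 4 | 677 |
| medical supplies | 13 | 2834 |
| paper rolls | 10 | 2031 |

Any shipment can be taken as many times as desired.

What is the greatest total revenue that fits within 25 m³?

4865

3×electronics pallets + medical supplies uses 25 of the 25 m³ and totals 4865.
Nothing else within 25 m³ beats 4865.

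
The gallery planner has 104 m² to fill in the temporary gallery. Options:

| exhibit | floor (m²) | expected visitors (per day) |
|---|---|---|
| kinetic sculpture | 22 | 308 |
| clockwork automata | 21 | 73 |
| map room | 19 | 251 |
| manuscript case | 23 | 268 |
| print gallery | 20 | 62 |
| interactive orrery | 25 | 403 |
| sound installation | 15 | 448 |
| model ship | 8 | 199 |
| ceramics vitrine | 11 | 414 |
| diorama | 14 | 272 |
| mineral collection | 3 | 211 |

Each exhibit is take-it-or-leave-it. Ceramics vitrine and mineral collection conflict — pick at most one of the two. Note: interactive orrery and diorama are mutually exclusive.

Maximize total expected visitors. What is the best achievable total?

Density check — mineral collection 70.33, ceramics vitrine 37.64, sound installation 29.87, model ship 24.88 are the best per m².
Taking kinetic sculpture + manuscript case + interactive orrery + sound installation + model ship + ceramics vitrine: 104 m² used, 2040 in expected visitors.

2040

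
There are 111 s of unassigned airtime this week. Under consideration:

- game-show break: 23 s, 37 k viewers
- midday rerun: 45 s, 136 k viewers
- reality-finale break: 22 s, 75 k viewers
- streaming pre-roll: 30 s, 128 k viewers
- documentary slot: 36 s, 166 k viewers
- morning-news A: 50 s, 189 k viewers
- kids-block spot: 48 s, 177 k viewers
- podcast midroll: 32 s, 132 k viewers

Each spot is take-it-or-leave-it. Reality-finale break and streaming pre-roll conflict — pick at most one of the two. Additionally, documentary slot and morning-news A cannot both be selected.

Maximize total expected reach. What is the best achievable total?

437

Filling by ratio: streaming pre-roll + documentary slot + podcast midroll for 426, with 13 s left unused.
Replace documentary slot with kids-block spot: the trade gains 11 net, giving 437 at 110 s.
An exhaustive check of the 256 subsets confirms 437.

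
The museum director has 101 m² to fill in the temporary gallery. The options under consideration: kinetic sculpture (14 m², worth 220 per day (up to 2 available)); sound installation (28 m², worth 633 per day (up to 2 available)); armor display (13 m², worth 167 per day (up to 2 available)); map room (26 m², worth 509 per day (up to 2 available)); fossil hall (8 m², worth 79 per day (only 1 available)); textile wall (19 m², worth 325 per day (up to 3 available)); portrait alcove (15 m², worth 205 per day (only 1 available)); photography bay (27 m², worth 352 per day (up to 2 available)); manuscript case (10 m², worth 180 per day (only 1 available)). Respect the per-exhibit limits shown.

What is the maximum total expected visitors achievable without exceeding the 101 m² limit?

2100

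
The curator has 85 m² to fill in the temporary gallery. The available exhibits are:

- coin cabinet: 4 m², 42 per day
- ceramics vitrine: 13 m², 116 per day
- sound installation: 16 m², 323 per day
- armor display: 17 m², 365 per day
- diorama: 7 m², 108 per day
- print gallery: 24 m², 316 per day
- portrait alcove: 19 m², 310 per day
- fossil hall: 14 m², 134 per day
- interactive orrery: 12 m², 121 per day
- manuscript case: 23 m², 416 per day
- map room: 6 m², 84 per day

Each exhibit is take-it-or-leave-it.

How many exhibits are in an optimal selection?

Optimal total is 1540.
coin cabinet + sound installation + armor display + portrait alcove + manuscript case + map room hits 1540 at 85 m².
Every optimal selection uses 6 exhibits.

6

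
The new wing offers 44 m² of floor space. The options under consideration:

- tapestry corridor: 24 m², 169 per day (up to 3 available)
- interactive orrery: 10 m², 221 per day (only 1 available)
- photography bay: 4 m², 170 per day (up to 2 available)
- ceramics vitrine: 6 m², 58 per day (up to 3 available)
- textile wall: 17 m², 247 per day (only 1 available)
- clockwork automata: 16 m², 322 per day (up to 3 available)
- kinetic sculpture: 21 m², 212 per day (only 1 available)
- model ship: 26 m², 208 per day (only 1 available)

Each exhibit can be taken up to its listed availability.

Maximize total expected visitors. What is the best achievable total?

Ranking by ratio (expected visitors/m²): photography bay 42.50, interactive orrery 22.10, clockwork automata 20.12, textile wall 14.53.
Greedy by ratio would take interactive orrery + 2×photography bay + ceramics vitrine + clockwork automata: 40 m² used, total 941.
Replace interactive orrery and ceramics vitrine with clockwork automata: the trade gains 43 net, giving 984 at 40 m².
The spare 4 m² is too small for any remaining exhibit, and no exchange beats 984.

984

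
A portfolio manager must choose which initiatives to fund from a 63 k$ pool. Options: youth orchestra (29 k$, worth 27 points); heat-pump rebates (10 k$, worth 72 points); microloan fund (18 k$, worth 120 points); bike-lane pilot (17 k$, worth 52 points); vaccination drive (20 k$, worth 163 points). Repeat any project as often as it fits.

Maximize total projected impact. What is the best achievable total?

Taking 3×vaccination drive: 60 k$ used, 489 in projected impact.

489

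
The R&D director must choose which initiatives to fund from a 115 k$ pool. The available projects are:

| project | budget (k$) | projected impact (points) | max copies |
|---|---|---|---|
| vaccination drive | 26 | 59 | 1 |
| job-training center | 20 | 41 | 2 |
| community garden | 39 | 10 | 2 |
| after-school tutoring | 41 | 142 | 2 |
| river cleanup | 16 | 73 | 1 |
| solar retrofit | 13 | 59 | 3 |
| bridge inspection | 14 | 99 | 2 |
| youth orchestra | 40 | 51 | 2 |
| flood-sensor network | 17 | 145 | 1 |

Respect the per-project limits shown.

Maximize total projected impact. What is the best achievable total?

617

By projected impact per k$: flood-sensor network 8.53, bridge inspection 7.07, river cleanup 4.56, solar retrofit 4.54 lead.
The ratio heuristic lands on river cleanup + 3×solar retrofit + 2×bridge inspection + flood-sensor network (593) but leaves 15 k$ idle.
Replace 2×solar retrofit with after-school tutoring: the trade gains 24 net, giving 617 at 115 k$.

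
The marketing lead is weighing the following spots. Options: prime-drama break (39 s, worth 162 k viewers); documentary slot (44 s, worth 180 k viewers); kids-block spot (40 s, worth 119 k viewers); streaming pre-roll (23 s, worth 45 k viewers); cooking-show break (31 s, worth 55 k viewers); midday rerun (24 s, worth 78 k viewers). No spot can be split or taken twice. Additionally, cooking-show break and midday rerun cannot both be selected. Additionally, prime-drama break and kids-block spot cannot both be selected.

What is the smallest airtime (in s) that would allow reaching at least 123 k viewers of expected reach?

Look for the lowest-airtime combination reaching 123.
prime-drama break reaches 162 using 39 s.
Any bundle with less than 39 s falls short of 123.

39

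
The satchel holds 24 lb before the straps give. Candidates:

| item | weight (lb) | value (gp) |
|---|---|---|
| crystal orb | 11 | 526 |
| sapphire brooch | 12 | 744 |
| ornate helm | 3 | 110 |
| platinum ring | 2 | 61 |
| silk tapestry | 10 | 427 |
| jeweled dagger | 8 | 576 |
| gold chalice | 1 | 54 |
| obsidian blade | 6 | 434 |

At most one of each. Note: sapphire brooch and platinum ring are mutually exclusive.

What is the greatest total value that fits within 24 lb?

Density check — obsidian blade 72.33, jeweled dagger 72.00, sapphire brooch 62.00 are the best per lb.
Greedy by ratio would take ornate helm + platinum ring + jeweled dagger + gold chalice + obsidian blade: 20 lb used, total 1235.
Dropping platinum ring and obsidian blade frees 8 lb; slotting in sapphire brooch (12 lb) lifts the total to 1484 at 24 lb.
Runner-up silk tapestry + jeweled dagger + obsidian blade tops out at 1437.

1484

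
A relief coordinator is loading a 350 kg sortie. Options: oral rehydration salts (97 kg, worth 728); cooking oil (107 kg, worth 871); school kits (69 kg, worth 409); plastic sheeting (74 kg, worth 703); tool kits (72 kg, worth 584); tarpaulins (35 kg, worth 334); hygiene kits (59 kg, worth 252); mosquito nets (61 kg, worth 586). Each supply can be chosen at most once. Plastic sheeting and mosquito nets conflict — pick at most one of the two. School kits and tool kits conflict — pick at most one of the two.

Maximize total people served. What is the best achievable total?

Taking oral rehydration salts + cooking oil + plastic sheeting + tool kits: 350 kg used, 2886 in people served.
No other feasible combination exceeds 2886.

2886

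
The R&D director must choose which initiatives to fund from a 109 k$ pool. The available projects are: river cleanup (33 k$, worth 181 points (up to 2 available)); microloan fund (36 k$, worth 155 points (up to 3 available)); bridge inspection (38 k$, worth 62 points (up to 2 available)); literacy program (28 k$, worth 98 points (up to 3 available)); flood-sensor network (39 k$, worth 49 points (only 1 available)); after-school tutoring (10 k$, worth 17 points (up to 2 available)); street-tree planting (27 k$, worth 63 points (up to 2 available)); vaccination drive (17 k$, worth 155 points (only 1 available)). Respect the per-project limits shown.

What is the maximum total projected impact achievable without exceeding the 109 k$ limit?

551

The ratio ordering already packs tightly: 2×river cleanup + 2×after-school tutoring + vaccination drive, 103 k$, 551.
That's the maximum — no swap from here does better than 551.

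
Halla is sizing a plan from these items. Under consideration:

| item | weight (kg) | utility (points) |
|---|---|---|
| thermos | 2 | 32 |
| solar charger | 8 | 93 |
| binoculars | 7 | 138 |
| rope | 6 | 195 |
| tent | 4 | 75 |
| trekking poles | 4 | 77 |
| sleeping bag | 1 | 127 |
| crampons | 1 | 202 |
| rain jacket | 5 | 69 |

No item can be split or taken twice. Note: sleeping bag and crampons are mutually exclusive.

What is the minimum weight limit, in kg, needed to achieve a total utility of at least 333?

Need the lightest bundle worth ≥ 333.
Taking rope + crampons gives 397 (≥ 333) for 7 kg.
No combination under 7 kg hits 333.

7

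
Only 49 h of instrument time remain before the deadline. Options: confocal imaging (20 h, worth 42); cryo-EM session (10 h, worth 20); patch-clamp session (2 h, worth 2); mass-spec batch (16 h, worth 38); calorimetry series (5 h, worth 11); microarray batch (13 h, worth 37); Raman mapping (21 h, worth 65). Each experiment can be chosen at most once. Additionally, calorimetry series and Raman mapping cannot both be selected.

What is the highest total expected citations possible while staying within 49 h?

By expected citations per h: Raman mapping 3.10, microarray batch 2.85, mass-spec batch 2.38, calorimetry series 2.20 lead.
Cryo-EM session + patch-clamp session + mass-spec batch + Raman mapping uses 49 of the 49 h and totals 125.
The closest alternative, cryo-EM session + patch-clamp session + microarray batch + Raman mapping, reaches only 124.

125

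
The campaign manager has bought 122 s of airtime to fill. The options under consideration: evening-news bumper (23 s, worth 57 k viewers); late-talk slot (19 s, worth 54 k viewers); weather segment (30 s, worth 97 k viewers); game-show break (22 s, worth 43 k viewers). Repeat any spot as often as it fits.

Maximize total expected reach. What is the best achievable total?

Best packing: 4×weather segment — 120 s, 388 total.
That's the maximum — no swap from here does better than 388.

388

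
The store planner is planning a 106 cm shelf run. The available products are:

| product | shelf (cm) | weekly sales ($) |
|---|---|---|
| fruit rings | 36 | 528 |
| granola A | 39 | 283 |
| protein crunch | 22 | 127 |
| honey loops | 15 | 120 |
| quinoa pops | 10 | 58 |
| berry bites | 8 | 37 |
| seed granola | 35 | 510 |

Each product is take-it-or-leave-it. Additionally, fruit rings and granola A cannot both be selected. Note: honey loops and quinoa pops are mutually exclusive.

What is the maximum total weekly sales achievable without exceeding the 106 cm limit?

Best packing: fruit rings + protein crunch + quinoa pops + seed granola — 103 cm, 1223 total.
Nothing else feasible within 106 cm beats 1223.

1223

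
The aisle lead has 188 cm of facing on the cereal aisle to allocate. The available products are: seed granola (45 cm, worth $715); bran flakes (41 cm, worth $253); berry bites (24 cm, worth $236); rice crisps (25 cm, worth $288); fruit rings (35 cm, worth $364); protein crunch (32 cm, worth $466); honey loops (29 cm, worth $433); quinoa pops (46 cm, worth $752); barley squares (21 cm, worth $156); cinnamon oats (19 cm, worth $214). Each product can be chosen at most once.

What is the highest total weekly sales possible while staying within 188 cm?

2730

By weekly sales per cm: quinoa pops 16.35, seed granola 15.89, honey loops 14.93 lead.
The ratio heuristic lands on seed granola + rice crisps + protein crunch + honey loops + quinoa pops (2654) but leaves 11 cm idle.
The 25 cm tied up in rice crisps is better spent on fruit rings — total rises to 2730 (187 cm).
An exhaustive check of the 1024 subsets confirms 2730.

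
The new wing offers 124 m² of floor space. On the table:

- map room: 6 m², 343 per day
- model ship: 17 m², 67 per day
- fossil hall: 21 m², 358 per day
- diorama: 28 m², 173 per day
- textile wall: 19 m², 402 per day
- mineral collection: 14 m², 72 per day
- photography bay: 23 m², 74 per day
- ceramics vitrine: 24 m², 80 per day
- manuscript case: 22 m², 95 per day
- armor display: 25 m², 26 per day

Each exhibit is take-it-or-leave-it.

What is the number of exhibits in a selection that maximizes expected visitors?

The maximum expected visitors within 124 m² is 1451.
For example map room + fossil hall + diorama + textile wall + ceramics vitrine + manuscript case achieves it, using 120 m².
Any selection reaching 1451 contains exactly 6 exhibits.

6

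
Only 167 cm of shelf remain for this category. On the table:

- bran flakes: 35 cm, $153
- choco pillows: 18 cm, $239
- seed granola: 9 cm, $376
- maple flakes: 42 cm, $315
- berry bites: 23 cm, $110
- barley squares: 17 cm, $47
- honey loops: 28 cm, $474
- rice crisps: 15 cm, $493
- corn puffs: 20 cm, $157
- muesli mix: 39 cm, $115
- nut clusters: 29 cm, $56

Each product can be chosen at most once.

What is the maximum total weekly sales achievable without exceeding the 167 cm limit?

2207

Filling by ratio: choco pillows + seed granola + maple flakes + berry bites + honey loops + rice crisps + corn puffs for 2164, with 12 cm left unused.
Dropping berry bites frees 23 cm; slotting in bran flakes (35 cm) lifts the total to 2207 at 167 cm.
Nothing else within 167 cm beats 2207.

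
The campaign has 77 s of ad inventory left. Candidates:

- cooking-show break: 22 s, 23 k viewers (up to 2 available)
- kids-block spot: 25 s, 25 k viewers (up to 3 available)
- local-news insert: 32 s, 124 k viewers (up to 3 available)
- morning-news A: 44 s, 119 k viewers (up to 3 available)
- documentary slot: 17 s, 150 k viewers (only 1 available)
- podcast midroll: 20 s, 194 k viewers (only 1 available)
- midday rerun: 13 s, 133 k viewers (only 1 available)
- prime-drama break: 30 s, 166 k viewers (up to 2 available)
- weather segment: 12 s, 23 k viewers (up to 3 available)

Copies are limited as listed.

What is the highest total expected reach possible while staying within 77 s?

523

By expected reach per s: midday rerun 10.23, podcast midroll 9.70, documentary slot 8.82, prime-drama break 5.53 lead.
Best packing: documentary slot + podcast midroll + midday rerun + 2×weather segment — 74 s, 523 total.
No other feasible combination exceeds 523.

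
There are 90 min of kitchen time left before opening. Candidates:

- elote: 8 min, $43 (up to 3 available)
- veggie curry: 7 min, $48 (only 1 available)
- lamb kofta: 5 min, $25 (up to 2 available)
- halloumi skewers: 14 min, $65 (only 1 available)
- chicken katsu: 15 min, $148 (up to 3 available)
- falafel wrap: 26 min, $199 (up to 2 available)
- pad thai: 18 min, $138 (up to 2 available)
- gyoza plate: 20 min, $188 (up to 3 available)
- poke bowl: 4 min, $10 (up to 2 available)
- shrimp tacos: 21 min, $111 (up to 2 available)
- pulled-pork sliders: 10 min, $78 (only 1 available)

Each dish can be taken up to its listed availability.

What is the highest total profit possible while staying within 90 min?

A density-first pass picks lamb kofta + 3×chicken katsu + 2×gyoza plate — 845 at 90 min.
Dropping lamb kofta and chicken katsu frees 20 min; slotting in gyoza plate (20 min) lifts the total to 860 at 90 min.

860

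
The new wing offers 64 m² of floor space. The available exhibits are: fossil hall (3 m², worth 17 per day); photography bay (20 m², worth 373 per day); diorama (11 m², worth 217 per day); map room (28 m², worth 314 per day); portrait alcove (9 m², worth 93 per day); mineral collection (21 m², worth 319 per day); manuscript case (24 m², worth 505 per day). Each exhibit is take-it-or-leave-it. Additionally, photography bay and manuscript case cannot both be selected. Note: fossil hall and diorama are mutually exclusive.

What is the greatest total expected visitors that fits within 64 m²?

1041

Best packing: diorama + mineral collection + manuscript case — 56 m², 1041 total.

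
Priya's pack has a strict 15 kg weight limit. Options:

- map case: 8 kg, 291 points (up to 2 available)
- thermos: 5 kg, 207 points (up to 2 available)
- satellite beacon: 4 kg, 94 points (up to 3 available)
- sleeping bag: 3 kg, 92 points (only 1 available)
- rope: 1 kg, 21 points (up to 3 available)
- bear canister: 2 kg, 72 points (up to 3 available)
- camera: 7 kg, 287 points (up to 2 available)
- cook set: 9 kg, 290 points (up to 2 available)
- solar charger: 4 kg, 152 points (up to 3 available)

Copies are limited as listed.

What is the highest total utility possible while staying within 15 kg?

Taking the top-ratio items first gives 2×thermos + rope + solar charger for 587 (15 kg).
The 14 kg tied up in 2×thermos and solar charger is better spent on 2×camera — total rises to 595 (15 kg).
Nothing else within 15 kg beats 595.

595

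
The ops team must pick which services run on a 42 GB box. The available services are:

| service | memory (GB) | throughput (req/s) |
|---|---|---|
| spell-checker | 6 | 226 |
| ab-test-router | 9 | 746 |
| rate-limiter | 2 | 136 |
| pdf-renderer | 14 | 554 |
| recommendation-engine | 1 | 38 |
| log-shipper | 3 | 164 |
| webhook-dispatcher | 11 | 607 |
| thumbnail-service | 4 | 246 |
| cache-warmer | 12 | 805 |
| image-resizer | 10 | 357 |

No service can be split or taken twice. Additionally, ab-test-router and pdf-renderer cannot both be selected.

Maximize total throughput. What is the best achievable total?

Ranking by ratio (throughput/GB): ab-test-router 82.89, rate-limiter 68.00, cache-warmer 67.08.
Best packing: ab-test-router + rate-limiter + recommendation-engine + log-shipper + webhook-dispatcher + thumbnail-service + cache-warmer — 42 GB, 2742 total.
The closest alternative, ab-test-router + rate-limiter + log-shipper + webhook-dispatcher + thumbnail-service + cache-warmer, reaches only 2704.

2742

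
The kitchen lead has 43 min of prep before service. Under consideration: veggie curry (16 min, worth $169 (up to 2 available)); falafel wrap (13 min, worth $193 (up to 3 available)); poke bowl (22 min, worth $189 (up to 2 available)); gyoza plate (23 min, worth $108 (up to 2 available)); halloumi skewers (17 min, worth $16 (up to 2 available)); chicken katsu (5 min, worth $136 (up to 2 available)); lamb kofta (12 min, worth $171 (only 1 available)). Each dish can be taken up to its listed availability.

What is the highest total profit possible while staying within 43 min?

693

Density check — chicken katsu 27.20, falafel wrap 14.85, lamb kofta 14.25, veggie curry 10.56 are the best per min.
Taking the top-ratio dishes first gives 2×falafel wrap + 2×chicken katsu for 658 (36 min).
The 5 min tied up in chicken katsu is better spent on lamb kofta — total rises to 693 (43 min).
Every other selection either busts 43 min or exceeds an availability limit or fails to beat 693.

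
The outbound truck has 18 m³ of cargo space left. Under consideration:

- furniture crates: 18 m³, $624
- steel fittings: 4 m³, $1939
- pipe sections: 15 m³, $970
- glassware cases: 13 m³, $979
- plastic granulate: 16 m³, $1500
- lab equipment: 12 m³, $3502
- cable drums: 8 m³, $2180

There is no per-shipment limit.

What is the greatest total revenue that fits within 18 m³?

4×steel fittings uses 16 of the 18 m³ and totals 7756.
That's the maximum — no swap from here does better than 7756.

7756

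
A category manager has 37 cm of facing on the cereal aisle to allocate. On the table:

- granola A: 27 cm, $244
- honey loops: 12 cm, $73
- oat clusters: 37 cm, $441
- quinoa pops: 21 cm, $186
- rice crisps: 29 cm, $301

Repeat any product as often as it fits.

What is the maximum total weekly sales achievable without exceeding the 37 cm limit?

441

Best packing: oat clusters — 37 cm, 441 total.
No other feasible combination exceeds 441.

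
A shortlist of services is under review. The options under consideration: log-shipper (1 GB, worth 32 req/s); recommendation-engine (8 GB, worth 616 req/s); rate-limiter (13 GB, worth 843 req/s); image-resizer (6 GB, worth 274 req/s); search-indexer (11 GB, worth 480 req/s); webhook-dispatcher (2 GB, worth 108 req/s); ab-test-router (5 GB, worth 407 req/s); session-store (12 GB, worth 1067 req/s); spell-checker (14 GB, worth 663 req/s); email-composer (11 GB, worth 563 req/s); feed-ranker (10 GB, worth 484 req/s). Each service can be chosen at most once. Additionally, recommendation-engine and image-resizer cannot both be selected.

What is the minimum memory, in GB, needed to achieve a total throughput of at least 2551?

Need the lightest bundle worth ≥ 2551.
log-shipper + recommendation-engine + rate-limiter + session-store reaches 2558 using 34 GB.
Any bundle with less than 34 GB falls short of 2551.

34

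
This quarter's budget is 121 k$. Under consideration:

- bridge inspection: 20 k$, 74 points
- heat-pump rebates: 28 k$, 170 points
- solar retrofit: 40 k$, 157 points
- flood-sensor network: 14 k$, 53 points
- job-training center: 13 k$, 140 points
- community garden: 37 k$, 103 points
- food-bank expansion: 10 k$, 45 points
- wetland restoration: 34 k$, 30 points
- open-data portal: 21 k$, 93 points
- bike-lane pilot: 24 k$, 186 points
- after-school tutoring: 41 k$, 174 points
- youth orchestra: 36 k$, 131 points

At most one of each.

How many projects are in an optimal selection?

Optimal total is 723.
heat-pump rebates + flood-sensor network + job-training center + bike-lane pilot + after-school tutoring hits 723 at 120 k$.
All optima have 5 projects.

5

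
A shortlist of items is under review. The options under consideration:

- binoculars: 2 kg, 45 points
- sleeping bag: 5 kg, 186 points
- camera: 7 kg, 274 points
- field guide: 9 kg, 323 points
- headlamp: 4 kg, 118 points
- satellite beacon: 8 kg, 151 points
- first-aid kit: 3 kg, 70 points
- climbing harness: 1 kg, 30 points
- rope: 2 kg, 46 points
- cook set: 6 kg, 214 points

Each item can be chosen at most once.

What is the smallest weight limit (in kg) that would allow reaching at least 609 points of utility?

Need the lightest bundle worth ≥ 609.
camera + field guide + climbing harness reaches 627 using 17 kg.
Any bundle with less than 17 kg falls short of 609.

17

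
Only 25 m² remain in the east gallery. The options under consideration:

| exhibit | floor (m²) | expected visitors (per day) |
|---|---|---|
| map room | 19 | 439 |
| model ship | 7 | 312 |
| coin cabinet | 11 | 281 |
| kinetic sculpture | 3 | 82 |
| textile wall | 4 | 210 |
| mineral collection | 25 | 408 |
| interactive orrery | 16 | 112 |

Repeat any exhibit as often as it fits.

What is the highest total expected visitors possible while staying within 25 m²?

By expected visitors per m²: textile wall 52.50, model ship 44.57, kinetic sculpture 27.33, coin cabinet 25.55 lead.
Best packing: 6×textile wall — 24 m², 1260 total.
Every other selection either busts 25 m² or fails to beat 1260.

1260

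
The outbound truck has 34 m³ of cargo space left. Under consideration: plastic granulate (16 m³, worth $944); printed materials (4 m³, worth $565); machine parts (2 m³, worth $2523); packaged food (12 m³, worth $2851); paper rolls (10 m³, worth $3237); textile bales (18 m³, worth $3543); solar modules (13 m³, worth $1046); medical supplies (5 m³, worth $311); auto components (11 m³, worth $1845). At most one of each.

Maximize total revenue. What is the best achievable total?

Filling by ratio: printed materials + machine parts + packaged food + paper rolls + medical supplies for 9487, with 1 m³ left unused.
Dropping packaged food and medical supplies frees 17 m³; slotting in textile bales (18 m³) lifts the total to 9868 at 34 m³.
No other feasible combination exceeds 9868.

9868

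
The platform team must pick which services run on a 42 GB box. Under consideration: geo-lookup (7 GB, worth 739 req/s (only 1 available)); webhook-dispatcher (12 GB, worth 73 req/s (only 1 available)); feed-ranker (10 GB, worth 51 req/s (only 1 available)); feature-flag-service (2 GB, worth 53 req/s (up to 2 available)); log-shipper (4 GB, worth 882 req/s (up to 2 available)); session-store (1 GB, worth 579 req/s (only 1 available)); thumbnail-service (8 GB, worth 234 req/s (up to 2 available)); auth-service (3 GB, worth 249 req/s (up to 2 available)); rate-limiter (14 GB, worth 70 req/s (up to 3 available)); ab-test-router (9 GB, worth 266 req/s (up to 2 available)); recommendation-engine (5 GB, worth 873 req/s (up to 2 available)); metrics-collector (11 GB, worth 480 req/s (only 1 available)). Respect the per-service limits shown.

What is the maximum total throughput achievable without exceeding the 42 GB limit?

5613

A density-first pass picks geo-lookup + 2×log-shipper + session-store + 2×auth-service + ab-test-router + 2×recommendation-engine — 5592 at 41 GB.
The 9 GB tied up in ab-test-router is better spent on feature-flag-service + thumbnail-service — total rises to 5613 (42 GB).
Every other selection either busts 42 GB or exceeds an availability limit or fails to beat 5613.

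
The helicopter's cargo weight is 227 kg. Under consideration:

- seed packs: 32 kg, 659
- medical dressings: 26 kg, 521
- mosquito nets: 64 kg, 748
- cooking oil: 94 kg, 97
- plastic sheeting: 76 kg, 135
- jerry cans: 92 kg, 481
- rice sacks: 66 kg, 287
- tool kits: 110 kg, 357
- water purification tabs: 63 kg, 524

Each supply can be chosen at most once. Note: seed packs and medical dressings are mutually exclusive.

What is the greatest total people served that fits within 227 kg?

2218

By people served per kg: seed packs 20.59, medical dressings 20.04, mosquito nets 11.69, water purification tabs 8.32 lead.
Seed packs + mosquito nets + rice sacks + water purification tabs uses 225 of the 227 kg and totals 2218.
Nothing else feasible within 227 kg beats 2218.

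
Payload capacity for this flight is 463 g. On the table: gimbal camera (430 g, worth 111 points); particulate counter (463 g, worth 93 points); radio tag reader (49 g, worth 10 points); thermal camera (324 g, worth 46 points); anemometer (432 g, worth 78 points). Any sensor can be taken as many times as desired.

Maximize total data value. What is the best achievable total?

111

Gimbal camera uses 430 of the 463 g and totals 111.
No other feasible combination exceeds 111.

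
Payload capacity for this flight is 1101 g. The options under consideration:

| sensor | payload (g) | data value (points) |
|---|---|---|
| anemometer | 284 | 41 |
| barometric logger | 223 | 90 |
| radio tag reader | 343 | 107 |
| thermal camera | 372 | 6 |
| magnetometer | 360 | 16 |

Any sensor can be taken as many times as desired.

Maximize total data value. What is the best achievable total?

377

Greedy by ratio would take 4×barometric logger: 892 g used, total 360.
Replace barometric logger with radio tag reader: the trade gains 17 net, giving 377 at 1012 g.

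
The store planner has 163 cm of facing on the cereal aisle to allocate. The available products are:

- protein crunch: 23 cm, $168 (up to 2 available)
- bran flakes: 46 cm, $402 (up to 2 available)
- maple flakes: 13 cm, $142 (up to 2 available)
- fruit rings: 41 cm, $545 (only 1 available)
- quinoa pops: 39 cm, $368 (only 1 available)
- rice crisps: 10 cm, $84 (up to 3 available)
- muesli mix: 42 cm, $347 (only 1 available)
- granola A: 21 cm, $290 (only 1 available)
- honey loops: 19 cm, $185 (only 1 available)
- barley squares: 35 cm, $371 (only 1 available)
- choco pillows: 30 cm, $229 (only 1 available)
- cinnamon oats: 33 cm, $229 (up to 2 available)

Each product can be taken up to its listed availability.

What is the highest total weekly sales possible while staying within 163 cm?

Greedy by ratio would take 2×maple flakes + fruit rings + 2×rice crisps + granola A + honey loops + barley squares: 162 cm used, total 1843.
The 39 cm tied up in 2×rice crisps and honey loops is better spent on quinoa pops — total rises to 1858 (162 cm).
That's the maximum — no swap from here does better than 1858.

1858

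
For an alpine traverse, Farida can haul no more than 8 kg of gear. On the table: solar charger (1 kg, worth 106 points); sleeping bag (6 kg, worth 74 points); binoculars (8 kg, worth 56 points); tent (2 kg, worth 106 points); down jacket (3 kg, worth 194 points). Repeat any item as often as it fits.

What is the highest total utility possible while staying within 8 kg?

848

By utility per kg: solar charger 106.00, down jacket 64.67, tent 53.00 lead.
8×solar charger uses 8 of the 8 kg and totals 848.
Nothing else within 8 kg beats 848.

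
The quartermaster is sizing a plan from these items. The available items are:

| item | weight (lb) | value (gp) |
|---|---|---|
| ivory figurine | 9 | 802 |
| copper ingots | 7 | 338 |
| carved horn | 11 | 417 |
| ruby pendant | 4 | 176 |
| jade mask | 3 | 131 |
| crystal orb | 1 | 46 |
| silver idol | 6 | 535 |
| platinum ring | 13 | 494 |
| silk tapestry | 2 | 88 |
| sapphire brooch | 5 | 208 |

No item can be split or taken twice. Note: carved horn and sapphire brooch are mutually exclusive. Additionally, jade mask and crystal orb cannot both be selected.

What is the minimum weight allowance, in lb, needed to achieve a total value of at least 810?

10

Minimise lb subject to total value ≥ 810.
ivory figurine + crystal orb: 848 value at 10 lb.
Below 10 lb the best achievable stays under 810.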